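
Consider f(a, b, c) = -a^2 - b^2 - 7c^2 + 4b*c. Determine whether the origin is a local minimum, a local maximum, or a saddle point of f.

local maximum

The Hessian at the origin is H = [[-2, 0, 0], [0, -2, 4], [0, 4, -14]].
Row-reducing H symmetrically gives the diagonal entries -2, -2, -6.
So there are 3 negative pivots.
H is negative definite, so the origin is a strict local maximum.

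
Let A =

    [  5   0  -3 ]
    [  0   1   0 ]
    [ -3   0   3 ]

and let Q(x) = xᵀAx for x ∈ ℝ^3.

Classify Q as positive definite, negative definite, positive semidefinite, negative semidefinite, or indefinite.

positive definite

Applying the same elementary operations to the rows and columns of A produces a congruent diagonal matrix with entries 5, 1, 6/5.
That gives 3 positive pivots.
Hence Q is positive definite.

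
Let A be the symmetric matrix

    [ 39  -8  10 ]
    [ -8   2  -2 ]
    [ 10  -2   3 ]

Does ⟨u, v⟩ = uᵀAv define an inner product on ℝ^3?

yes

Congruent diagonalization of A (simultaneous row and column reduction) yields pivots 39, 14/39, 3/7.
That gives 3 positive pivots.
Hence Q is positive definite.
⟨·,·⟩ is an inner product exactly when A is positive definite.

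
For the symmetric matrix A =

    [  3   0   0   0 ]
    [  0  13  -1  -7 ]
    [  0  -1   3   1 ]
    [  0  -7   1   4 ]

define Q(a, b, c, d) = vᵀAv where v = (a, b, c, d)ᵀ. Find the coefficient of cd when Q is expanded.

The coefficient of cd is A[3,4] + A[4,3] = 2·1 = 2.

2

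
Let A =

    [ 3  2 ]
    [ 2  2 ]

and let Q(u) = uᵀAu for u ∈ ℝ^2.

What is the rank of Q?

Row-reducing A symmetrically gives the diagonal entries 3, 2/3.
Counting signs: 2 positive.
The rank is the number of nonzero pivots: 2.

2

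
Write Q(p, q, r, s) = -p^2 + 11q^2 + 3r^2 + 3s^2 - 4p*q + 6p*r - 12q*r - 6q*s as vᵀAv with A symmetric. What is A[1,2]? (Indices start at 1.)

The coefficient of p·q in Q is -4. For a symmetric A this equals A[1,2] + A[2,1] = 2·A[1,2].
So A[1,2] = -4/2 = -2.

-2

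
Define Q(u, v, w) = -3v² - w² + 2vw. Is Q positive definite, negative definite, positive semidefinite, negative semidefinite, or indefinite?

negative semidefinite

The symmetric matrix is A = [[0, 0, 0], [0, -3, 1], [0, 1, -1]].
Congruent diagonalization of A (simultaneous row and column reduction) yields pivots 0, -3, -2/3.
Counting signs: 2 negative, 1 zero.
Hence Q is negative semidefinite.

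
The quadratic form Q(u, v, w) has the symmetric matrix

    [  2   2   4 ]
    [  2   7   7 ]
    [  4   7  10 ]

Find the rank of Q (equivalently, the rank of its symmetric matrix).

3

Applying the same elementary operations to the rows and columns of A produces a congruent diagonal matrix with entries 2, 5, 1/5.
Counting signs: 3 positive.
The rank is the number of nonzero pivots: 3.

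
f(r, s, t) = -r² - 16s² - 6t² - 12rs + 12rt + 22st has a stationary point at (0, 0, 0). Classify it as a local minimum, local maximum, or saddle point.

The Hessian at the origin is H = [[-2, -12, 12], [-12, -32, 22], [12, 22, -12]].
Congruent diagonalization of H (simultaneous row and column reduction) yields pivots -2, 40, -5/2.
So there are 1 positive, 2 negative pivots.
H is indefinite, so the origin is a saddle point.

saddle point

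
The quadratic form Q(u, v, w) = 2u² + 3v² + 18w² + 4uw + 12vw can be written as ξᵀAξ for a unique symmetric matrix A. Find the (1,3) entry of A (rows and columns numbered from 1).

The coefficient of u·w in Q is 4. For a symmetric A this equals A[1,3] + A[3,1] = 2·A[1,3].
So A[1,3] = 4/2 = 2.

2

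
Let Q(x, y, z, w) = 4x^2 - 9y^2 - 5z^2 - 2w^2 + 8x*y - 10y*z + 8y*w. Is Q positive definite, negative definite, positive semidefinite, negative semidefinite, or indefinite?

The associated matrix is A = [[4, 4, 0, 0], [4, -9, -5, 4], [0, -5, -5, 0], [0, 4, 0, -2]].
Applying the same elementary operations to the rows and columns of A produces a congruent diagonal matrix with entries 4, -13, -40/13, 0.
That gives 1 positive, 2 negative, 1 zero pivots.
Hence Q is indefinite.

indefinite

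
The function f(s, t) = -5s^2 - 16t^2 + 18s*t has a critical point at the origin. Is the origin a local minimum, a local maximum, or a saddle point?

saddle point

The Hessian at the origin is H = [[-10, 18], [18, -32]].
det H = -10·-32 − (18)² = -4 < 0, so H is indefinite.
Therefore the origin is a saddle point.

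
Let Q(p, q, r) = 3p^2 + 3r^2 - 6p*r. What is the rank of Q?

1

The symmetric matrix is A = [[3, 0, -3], [0, 0, 0], [-3, 0, 3]].
Congruent diagonalization of A (simultaneous row and column reduction) yields pivots 3, 0, 0.
So there are 1 positive, 2 zero pivots.
The rank is the number of nonzero pivots: 1.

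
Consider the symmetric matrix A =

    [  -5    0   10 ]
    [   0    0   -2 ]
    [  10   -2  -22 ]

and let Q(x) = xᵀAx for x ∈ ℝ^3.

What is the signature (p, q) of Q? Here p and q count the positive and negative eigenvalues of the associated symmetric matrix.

By Sylvester's law of inertia any congruent diagonalization of A has 1 positive, 2 negative and 0 zero entries.

(1, 2)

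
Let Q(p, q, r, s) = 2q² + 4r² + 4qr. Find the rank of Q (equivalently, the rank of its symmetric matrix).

The associated matrix is A = [[0, 0, 0, 0], [0, 2, 2, 0], [0, 2, 4, 0], [0, 0, 0, 0]].
Row-reducing A symmetrically gives the diagonal entries 0, 2, 2, 0.
So there are 2 positive, 2 zero pivots.
The rank is the number of nonzero pivots: 2.

2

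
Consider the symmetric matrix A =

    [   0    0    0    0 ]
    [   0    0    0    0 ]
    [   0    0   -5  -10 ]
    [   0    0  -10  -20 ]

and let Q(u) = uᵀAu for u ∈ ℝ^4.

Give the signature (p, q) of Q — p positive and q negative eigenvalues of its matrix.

(0, 1)

Applying the same elementary operations to the rows and columns of A produces a congruent diagonal matrix with entries 0, 0, -5, 0.
So there are 1 negative, 3 zero pivots.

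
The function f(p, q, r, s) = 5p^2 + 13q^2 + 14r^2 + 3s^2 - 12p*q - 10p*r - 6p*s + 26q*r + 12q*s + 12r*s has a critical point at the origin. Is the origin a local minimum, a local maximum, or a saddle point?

The Hessian at the origin is H = [[10, -12, -10, -6], [-12, 26, 26, 12], [-10, 26, 28, 12], [-6, 12, 12, 6]].
An LDLᵀ factorisation of H has diagonal entries 10, 58/5, 32/29, 3/8.
Counting signs: 4 positive.
H is positive definite, so the origin is a strict local minimum.

local minimum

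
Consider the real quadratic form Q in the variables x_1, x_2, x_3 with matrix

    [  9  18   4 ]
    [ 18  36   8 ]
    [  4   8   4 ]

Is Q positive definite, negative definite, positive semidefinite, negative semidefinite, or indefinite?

Congruent diagonalization of A (simultaneous row and column reduction) yields pivots 9, 0, 20/9.
So there are 2 positive, 1 zero pivots.
Hence Q is positive semidefinite.

positive semidefinite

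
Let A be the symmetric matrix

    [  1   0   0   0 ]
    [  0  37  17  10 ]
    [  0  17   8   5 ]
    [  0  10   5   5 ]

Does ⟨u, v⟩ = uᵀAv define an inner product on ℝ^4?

yes

Symmetric row and column elimination reduces A to a congruent diagonal form with pivots 1, 37, 7/37, 10/7.
That gives 4 positive pivots.
Hence Q is positive definite.
⟨·,·⟩ is an inner product exactly when A is positive definite.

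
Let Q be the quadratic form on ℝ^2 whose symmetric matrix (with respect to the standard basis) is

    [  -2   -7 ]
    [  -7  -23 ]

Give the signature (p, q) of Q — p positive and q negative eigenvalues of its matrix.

Symmetric row and column elimination reduces A to a congruent diagonal form with pivots -2, 3/2.
Counting signs: 1 positive, 1 negative.

(1, 1)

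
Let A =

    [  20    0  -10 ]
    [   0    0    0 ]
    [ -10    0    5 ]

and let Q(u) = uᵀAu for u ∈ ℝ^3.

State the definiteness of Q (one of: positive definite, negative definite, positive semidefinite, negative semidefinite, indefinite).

positive semidefinite

Congruent diagonalization of A (simultaneous row and column reduction) yields pivots 20, 0, 0.
So there are 1 positive, 2 zero pivots.
Hence Q is positive semidefinite.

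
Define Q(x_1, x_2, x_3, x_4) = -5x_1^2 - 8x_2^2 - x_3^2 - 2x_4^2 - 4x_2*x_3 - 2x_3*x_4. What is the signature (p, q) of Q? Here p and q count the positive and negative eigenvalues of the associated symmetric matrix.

The associated matrix is A = [[-5, 0, 0, 0], [0, -8, -2, 0], [0, -2, -1, -1], [0, 0, -1, -2]].
Symmetric row and column elimination reduces A to a congruent diagonal form with pivots -5, -8, -1/2, 0.
That gives 3 negative, 1 zero pivots.

(0, 3)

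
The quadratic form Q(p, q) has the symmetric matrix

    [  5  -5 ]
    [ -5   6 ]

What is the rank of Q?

2

Applying the same elementary operations to the rows and columns of A produces a congruent diagonal matrix with entries 5, 1.
That gives 2 positive pivots.
The rank is the number of nonzero pivots: 2.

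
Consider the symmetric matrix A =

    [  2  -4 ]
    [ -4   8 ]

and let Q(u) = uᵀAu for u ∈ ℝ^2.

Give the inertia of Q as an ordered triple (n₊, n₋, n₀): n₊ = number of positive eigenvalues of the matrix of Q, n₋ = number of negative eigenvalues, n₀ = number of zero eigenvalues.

Symmetric row and column elimination reduces A to a congruent diagonal form with pivots 2, 0.
That gives 1 positive, 1 zero pivots.

(1, 0, 1)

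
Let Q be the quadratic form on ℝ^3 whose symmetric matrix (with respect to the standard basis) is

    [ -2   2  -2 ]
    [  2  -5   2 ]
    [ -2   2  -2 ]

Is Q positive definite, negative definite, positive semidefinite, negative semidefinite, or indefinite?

Applying the same elementary operations to the rows and columns of A produces a congruent diagonal matrix with entries -2, -3, 0.
Counting signs: 2 negative, 1 zero.
Hence Q is negative semidefinite.

negative semidefinite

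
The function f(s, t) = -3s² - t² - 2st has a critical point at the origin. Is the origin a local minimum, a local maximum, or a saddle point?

local maximum

The Hessian at the origin is H = [[-6, -2], [-2, -2]].
det H = -6·-2 − (-2)² = 8 > 0 and H[1,1] = -6 < 0, so H is negative definite.
Therefore the origin is a local maximum.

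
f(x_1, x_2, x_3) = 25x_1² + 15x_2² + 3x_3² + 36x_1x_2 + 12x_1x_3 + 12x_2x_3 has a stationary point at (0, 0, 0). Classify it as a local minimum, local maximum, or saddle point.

local minimum

The Hessian at the origin is H = [[50, 36, 12], [36, 30, 12], [12, 12, 6]].
Row-reducing H symmetrically gives the diagonal entries 50, 102/25, 6/17.
So there are 3 positive pivots.
H is positive definite, so the origin is a strict local minimum.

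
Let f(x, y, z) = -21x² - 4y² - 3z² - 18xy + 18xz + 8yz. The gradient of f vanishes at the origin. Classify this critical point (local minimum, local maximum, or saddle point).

saddle point

The Hessian at the origin is H = [[-42, -18, 18], [-18, -8, 8], [18, 8, -6]].
Congruent diagonalization of H (simultaneous row and column reduction) yields pivots -42, -2/7, 2.
That gives 1 positive, 2 negative pivots.
H is indefinite, so the origin is a saddle point.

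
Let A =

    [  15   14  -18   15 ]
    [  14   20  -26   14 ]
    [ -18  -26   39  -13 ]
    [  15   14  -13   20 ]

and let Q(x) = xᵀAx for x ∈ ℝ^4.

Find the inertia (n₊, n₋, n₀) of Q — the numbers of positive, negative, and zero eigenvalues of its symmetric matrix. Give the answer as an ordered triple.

(4, 0, 0)

An LDLᵀ factorisation of A has diagonal entries 15, 104/15, 135/26, 5/27.
Counting signs: 4 positive.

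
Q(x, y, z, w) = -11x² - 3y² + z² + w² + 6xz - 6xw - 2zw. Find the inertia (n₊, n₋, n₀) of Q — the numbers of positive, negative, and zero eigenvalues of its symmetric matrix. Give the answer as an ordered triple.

The associated matrix is A = [[-11, 0, 3, -3], [0, -3, 0, 0], [3, 0, 1, -1], [-3, 0, -1, 1]].
Applying the same elementary operations to the rows and columns of A produces a congruent diagonal matrix with entries -11, -3, 20/11, 0.
So there are 1 positive, 2 negative, 1 zero pivots.

(1, 2, 1)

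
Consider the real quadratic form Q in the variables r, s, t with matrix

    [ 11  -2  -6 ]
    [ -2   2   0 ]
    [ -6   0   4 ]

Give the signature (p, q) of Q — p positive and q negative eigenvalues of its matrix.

Symmetric row and column elimination reduces A to a congruent diagonal form with pivots 11, 18/11, 0.
That gives 2 positive, 1 zero pivots.

(2, 0)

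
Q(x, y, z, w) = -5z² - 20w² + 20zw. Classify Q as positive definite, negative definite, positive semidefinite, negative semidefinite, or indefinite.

negative semidefinite

The associated matrix is A = [[0, 0, 0, 0], [0, 0, 0, 0], [0, 0, -5, 10], [0, 0, 10, -20]].
Row-reducing A symmetrically gives the diagonal entries 0, 0, -5, 0.
So there are 1 negative, 3 zero pivots.
Hence Q is negative semidefinite.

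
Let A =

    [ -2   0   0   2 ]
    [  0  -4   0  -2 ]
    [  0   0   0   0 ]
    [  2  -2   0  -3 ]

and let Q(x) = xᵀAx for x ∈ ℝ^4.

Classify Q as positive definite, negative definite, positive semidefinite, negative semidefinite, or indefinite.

Row-reducing A symmetrically gives the diagonal entries -2, -4, 0, 0.
That gives 2 negative, 2 zero pivots.
Hence Q is negative semidefinite.

negative semidefinite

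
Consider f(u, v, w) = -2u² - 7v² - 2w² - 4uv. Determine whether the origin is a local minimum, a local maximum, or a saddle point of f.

The Hessian at the origin is H = [[-4, -4, 0], [-4, -14, 0], [0, 0, -4]].
Symmetric row and column elimination reduces H to a congruent diagonal form with pivots -4, -10, -4.
So there are 3 negative pivots.
H is negative definite, so the origin is a strict local maximum.

local maximum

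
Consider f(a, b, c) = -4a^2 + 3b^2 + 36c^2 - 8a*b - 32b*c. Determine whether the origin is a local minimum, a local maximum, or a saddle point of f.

The Hessian at the origin is H = [[-8, -8, 0], [-8, 6, -32], [0, -32, 72]].
Row-reducing H symmetrically gives the diagonal entries -8, 14, -8/7.
Counting signs: 1 positive, 2 negative.
H is indefinite, so the origin is a saddle point.

saddle point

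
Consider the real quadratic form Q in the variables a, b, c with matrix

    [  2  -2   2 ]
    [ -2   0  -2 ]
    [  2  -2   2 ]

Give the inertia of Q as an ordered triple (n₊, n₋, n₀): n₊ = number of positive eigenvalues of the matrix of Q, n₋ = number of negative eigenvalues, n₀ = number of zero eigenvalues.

Congruent diagonalization of A (simultaneous row and column reduction) yields pivots 2, -2, 0.
That gives 1 positive, 1 negative, 1 zero pivots.

(1, 1, 1)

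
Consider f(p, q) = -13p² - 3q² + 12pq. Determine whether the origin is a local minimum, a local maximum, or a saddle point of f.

local maximum

The Hessian at the origin is H = [[-26, 12], [12, -6]].
det H = -26·-6 − (12)² = 12 > 0 and H[1,1] = -26 < 0, so H is negative definite.
Therefore the origin is a local maximum.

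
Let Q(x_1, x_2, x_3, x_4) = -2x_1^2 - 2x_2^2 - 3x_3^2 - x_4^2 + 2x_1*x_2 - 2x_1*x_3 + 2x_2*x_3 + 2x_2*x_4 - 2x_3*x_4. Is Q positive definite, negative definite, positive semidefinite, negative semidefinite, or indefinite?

The symmetric matrix of Q is A = [[-2, 1, -1, 0], [1, -2, 1, 1], [-1, 1, -3, -1], [0, 1, -1, -1]].
Leading principal minors: Δ_1 = -2, Δ_2 = 3, Δ_3 = -7, Δ_4 = 1.
The signs alternate starting with Δ_1 < 0, so by Sylvester's criterion Q is negative definite.

negative definite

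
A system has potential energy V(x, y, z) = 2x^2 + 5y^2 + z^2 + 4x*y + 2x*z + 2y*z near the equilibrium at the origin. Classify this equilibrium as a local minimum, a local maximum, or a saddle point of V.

The Hessian at the origin is H = [[4, 4, 2], [4, 10, 2], [2, 2, 2]].
Congruent diagonalization of H (simultaneous row and column reduction) yields pivots 4, 6, 1.
So there are 3 positive pivots.
H is positive definite, so the origin is a strict local minimum.

local minimum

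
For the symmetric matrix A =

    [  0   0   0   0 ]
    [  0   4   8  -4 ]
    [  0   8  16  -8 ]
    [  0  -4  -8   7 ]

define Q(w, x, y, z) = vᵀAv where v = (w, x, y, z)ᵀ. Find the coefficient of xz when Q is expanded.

The coefficient of xz is A[2,4] + A[4,2] = 2·(-4) = -8.

-8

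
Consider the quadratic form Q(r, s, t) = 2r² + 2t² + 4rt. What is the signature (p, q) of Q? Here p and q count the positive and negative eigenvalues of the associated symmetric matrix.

The associated matrix is A = [[2, 0, 2], [0, 0, 0], [2, 0, 2]].
Row-reducing A symmetrically gives the diagonal entries 2, 0, 0.
That gives 1 positive, 2 zero pivots.

(1, 0)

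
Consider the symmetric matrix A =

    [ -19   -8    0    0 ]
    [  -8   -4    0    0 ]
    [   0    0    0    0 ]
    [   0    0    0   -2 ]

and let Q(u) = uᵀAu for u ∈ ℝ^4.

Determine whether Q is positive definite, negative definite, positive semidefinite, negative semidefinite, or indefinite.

Row-reducing A symmetrically gives the diagonal entries -19, -12/19, 0, -2.
So there are 3 negative, 1 zero pivots.
Hence Q is negative semidefinite.

negative semidefinite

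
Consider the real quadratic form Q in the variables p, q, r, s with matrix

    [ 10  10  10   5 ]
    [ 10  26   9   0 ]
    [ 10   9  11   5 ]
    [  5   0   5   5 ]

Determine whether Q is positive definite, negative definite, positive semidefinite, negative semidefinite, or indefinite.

Symmetric row and column elimination reduces A to a congruent diagonal form with pivots 10, 16, 15/16, 5/6.
So there are 4 positive pivots.
Hence Q is positive definite.

positive definite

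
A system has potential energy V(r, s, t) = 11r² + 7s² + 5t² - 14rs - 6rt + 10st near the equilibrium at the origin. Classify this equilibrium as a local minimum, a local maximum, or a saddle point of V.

local minimum

The Hessian at the origin is H = [[22, -14, -6], [-14, 14, 10], [-6, 10, 10]].
Congruent diagonalization of H (simultaneous row and column reduction) yields pivots 22, 56/11, 6/7.
Counting signs: 3 positive.
H is positive definite, so the origin is a strict local minimum.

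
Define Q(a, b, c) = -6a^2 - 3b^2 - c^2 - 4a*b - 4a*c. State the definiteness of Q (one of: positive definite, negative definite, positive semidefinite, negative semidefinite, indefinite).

negative definite

Write A = [[-6, -2, -2], [-2, -3, 0], [-2, 0, -1]].
Applying the same elementary operations to the rows and columns of A produces a congruent diagonal matrix with entries -6, -7/3, -1/7.
Counting signs: 3 negative.
Hence Q is negative definite.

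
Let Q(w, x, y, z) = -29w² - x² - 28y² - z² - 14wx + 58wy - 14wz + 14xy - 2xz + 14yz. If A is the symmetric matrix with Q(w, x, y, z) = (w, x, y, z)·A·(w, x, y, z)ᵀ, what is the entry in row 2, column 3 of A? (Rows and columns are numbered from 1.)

7

The coefficient of x·y in Q is 14. For a symmetric A this equals A[2,3] + A[3,2] = 2·A[2,3].
So A[2,3] = 14/2 = 7.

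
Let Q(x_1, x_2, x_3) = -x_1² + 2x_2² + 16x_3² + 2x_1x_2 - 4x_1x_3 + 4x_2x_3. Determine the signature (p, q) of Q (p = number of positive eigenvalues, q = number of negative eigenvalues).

(2, 1)

The associated matrix is A = [[-1, 1, -2], [1, 2, 2], [-2, 2, 16]].
An LDLᵀ factorisation of A has diagonal entries -1, 3, 20.
Counting signs: 2 positive, 1 negative.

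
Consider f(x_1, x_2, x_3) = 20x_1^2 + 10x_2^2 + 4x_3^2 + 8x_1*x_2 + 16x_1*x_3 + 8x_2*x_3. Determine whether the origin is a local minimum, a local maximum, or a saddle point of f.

The Hessian at the origin is H = [[40, 8, 16], [8, 20, 8], [16, 8, 8]].
Row-reducing H symmetrically gives the diagonal entries 40, 92/5, 8/23.
So there are 3 positive pivots.
H is positive definite, so the origin is a strict local minimum.

local minimum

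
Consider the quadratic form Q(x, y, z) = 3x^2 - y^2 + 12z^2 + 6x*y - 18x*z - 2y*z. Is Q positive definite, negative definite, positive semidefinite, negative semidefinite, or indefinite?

The associated matrix is A = [[3, 3, -9], [3, -1, -1], [-9, -1, 12]].
Symmetric row and column elimination reduces A to a congruent diagonal form with pivots 3, -4, 1.
That gives 2 positive, 1 negative pivots.
Hence Q is indefinite.

indefinite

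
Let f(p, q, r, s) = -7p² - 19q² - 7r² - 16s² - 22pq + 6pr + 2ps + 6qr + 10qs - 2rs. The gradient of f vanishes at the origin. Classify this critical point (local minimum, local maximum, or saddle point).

The Hessian at the origin is H = [[-14, -22, 6, 2], [-22, -38, 6, 10], [6, 6, -14, -2], [2, 10, -2, -32]].
Applying the same elementary operations to the rows and columns of H produces a congruent diagonal matrix with entries -14, -24/7, -8, -10.
So there are 4 negative pivots.
H is negative definite, so the origin is a strict local maximum.

local maximum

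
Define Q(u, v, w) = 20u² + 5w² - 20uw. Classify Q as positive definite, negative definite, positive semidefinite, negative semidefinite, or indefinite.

Write A = [[20, 0, -10], [0, 0, 0], [-10, 0, 5]].
Symmetric row and column elimination reduces A to a congruent diagonal form with pivots 20, 0, 0.
Counting signs: 1 positive, 2 zero.
Hence Q is positive semidefinite.

positive semidefinite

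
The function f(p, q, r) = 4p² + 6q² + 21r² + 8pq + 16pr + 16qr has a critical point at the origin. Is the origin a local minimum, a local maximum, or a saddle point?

local minimum

The Hessian at the origin is H = [[8, 8, 16], [8, 12, 16], [16, 16, 42]].
Applying the same elementary operations to the rows and columns of H produces a congruent diagonal matrix with entries 8, 4, 10.
So there are 3 positive pivots.
H is positive definite, so the origin is a strict local minimum.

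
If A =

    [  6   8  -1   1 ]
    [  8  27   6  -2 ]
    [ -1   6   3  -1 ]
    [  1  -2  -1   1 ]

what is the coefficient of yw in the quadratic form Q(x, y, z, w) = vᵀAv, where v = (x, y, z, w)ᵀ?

-4

The coefficient of yw is A[2,4] + A[4,2] = 2·(-2) = -4.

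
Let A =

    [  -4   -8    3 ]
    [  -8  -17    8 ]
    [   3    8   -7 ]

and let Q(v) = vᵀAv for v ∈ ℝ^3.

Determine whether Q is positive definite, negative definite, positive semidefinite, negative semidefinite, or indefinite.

Leading principal minors: Δ_1 = -4, Δ_2 = 4, Δ_3 = -3.
The signs alternate starting with Δ_1 < 0, so by Sylvester's criterion Q is negative definite.

negative definite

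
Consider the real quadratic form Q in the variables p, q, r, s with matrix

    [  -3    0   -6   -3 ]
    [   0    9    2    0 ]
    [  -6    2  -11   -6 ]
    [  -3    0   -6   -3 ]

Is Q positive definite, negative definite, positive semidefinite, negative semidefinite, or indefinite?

indefinite

Row-reducing A symmetrically gives the diagonal entries -3, 9, 5/9, 0.
So there are 2 positive, 1 negative, 1 zero pivots.
Hence Q is indefinite.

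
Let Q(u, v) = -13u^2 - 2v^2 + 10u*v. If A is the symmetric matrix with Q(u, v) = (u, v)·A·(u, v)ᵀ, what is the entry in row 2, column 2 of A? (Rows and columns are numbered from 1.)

The coefficient of v^2 in Q is -2, and that is exactly A[2,2].

-2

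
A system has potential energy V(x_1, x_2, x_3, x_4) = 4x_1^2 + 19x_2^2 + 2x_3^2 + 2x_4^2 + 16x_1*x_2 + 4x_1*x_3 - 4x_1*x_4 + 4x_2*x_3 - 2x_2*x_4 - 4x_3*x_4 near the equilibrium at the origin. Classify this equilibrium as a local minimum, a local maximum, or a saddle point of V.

saddle point

The Hessian at the origin is H = [[8, 16, 4, -4], [16, 38, 4, -2], [4, 4, 4, -4], [-4, -2, -4, 4]].
Congruent diagonalization of H (simultaneous row and column reduction) yields pivots 8, 6, -2/3, 2.
Counting signs: 3 positive, 1 negative.
H is indefinite, so the origin is a saddle point.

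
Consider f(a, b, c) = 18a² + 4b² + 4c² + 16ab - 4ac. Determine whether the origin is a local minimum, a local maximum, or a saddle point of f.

The Hessian at the origin is H = [[36, 16, -4], [16, 8, 0], [-4, 0, 8]].
Congruent diagonalization of H (simultaneous row and column reduction) yields pivots 36, 8/9, 4.
So there are 3 positive pivots.
H is positive definite, so the origin is a strict local minimum.

local minimum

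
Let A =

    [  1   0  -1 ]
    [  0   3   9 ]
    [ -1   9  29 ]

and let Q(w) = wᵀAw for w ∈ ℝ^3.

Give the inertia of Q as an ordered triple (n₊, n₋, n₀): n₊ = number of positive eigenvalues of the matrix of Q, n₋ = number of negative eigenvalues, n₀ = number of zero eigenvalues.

Applying the same elementary operations to the rows and columns of A produces a congruent diagonal matrix with entries 1, 3, 1.
So there are 3 positive pivots.

(3, 0, 0)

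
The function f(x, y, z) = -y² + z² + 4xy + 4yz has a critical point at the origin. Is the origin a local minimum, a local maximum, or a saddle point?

saddle point

The Hessian at the origin is H = [[0, 4, 0], [4, -2, 4], [0, 4, 2]].
H is indefinite, so the origin is a saddle point.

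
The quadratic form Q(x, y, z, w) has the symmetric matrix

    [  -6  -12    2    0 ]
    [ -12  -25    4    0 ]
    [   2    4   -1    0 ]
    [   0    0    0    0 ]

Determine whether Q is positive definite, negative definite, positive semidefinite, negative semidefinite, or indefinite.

negative semidefinite

Applying the same elementary operations to the rows and columns of A produces a congruent diagonal matrix with entries -6, -1, -1/3, 0.
That gives 3 negative, 1 zero pivots.
Hence Q is negative semidefinite.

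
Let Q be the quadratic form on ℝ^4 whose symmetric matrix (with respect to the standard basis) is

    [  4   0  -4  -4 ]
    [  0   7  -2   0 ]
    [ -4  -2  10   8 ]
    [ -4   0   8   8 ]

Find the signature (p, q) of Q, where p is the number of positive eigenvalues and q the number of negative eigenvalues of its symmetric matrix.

An LDLᵀ factorisation of A has diagonal entries 4, 7, 38/7, 20/19.
Counting signs: 4 positive.

(4, 0)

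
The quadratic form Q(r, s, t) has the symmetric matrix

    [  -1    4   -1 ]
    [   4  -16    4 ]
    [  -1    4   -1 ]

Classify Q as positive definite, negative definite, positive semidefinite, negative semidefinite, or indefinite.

Row-reducing A symmetrically gives the diagonal entries -1, 0, 0.
That gives 1 negative, 2 zero pivots.
Hence Q is negative semidefinite.

negative semidefinite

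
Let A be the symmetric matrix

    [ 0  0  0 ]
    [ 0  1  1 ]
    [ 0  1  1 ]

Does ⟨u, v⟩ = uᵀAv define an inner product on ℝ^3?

Symmetric row and column elimination reduces A to a congruent diagonal form with pivots 0, 1, 0.
Counting signs: 1 positive, 2 zero.
Hence Q is positive semidefinite.
⟨·,·⟩ is an inner product exactly when A is positive definite.

no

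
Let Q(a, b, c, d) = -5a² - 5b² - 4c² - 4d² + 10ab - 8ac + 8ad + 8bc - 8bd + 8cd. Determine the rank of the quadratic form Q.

The symmetric matrix is A = [[-5, 5, -4, 4], [5, -5, 4, -4], [-4, 4, -4, 4], [4, -4, 4, -4]].
Row-reducing A symmetrically gives the diagonal entries -5, 0, -4/5, 0.
So there are 2 negative, 2 zero pivots.
The rank is the number of nonzero pivots: 2.

2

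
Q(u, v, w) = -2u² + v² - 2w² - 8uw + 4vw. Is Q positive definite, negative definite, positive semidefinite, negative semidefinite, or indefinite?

The symmetric matrix is A = [[-2, 0, -4], [0, 1, 2], [-4, 2, -2]].
Congruent diagonalization of A (simultaneous row and column reduction) yields pivots -2, 1, 2.
So there are 2 positive, 1 negative pivots.
Hence Q is indefinite.

indefinite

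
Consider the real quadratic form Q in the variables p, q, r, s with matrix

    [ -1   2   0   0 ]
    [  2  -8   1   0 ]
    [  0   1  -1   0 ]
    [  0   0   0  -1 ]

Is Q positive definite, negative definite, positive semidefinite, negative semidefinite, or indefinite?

negative definite

Row-reducing A symmetrically gives the diagonal entries -1, -4, -3/4, -1.
So there are 4 negative pivots.
Hence Q is negative definite.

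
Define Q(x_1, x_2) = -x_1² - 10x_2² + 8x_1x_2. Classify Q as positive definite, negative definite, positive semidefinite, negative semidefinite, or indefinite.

Write A = [[-1, 4], [4, -10]].
Congruent diagonalization of A (simultaneous row and column reduction) yields pivots -1, 6.
Counting signs: 1 positive, 1 negative.
Hence Q is indefinite.

indefinite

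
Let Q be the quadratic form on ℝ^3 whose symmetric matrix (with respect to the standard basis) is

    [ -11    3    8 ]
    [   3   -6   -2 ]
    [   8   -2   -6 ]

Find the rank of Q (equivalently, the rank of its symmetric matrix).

Symmetric row and column elimination reduces A to a congruent diagonal form with pivots -11, -57/11, -10/57.
That gives 3 negative pivots.
The rank is the number of nonzero pivots: 3.

3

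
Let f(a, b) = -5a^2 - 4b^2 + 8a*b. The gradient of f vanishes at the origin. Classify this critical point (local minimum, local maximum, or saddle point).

The Hessian at the origin is H = [[-10, 8], [8, -8]].
det H = -10·-8 − (8)² = 16 > 0 and H[1,1] = -10 < 0, so H is negative definite.
Therefore the origin is a local maximum.

local maximum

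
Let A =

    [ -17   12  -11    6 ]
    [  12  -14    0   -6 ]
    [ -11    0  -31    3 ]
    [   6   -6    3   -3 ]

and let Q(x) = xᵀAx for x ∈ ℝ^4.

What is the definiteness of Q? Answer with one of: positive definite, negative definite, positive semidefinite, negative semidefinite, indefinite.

Leading principal minors: Δ_1 = -17, Δ_2 = 94, Δ_3 = -1220, Δ_4 = 150.
The signs alternate starting with Δ_1 < 0, so by Sylvester's criterion Q is negative definite.

negative definite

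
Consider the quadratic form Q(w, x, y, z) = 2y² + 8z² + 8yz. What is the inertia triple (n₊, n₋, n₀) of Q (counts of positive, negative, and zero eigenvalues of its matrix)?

The associated matrix is A = [[0, 0, 0, 0], [0, 0, 0, 0], [0, 0, 2, 4], [0, 0, 4, 8]].
Row-reducing A symmetrically gives the diagonal entries 0, 0, 2, 0.
Counting signs: 1 positive, 3 zero.

(1, 0, 3)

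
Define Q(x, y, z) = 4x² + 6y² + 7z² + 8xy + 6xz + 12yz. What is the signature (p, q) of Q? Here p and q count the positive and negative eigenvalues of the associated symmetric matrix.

Write A = [[4, 4, 3], [4, 6, 6], [3, 6, 7]].
Row-reducing A symmetrically gives the diagonal entries 4, 2, 1/4.
Counting signs: 3 positive.

(3, 0)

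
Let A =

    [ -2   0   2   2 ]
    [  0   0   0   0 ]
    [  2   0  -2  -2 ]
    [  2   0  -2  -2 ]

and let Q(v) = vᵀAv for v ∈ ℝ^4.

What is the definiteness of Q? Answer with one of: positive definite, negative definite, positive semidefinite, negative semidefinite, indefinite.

negative semidefinite

Congruent diagonalization of A (simultaneous row and column reduction) yields pivots -2, 0, 0, 0.
So there are 1 negative, 3 zero pivots.
Hence Q is negative semidefinite.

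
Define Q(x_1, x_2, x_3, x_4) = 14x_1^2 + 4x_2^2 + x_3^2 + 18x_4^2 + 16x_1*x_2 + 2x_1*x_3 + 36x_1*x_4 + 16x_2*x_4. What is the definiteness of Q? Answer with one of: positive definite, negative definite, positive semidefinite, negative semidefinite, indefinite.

The associated matrix is A = [[14, 8, 1, 18], [8, 4, 0, 8], [1, 0, 1, 0], [18, 8, 0, 18]].
Row-reducing A symmetrically gives the diagonal entries 14, -4/7, 3/2, 10/3.
So there are 3 positive, 1 negative pivots.
Hence Q is indefinite.

indefinite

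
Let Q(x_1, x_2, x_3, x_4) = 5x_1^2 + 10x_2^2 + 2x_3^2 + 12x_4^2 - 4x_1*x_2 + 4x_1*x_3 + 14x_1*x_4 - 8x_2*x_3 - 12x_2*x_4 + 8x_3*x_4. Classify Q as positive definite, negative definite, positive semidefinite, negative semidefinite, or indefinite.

positive definite

The symmetric matrix is A = [[5, -2, 2, 7], [-2, 10, -4, -6], [2, -4, 2, 4], [7, -6, 4, 12]].
Congruent diagonalization of A (simultaneous row and column reduction) yields pivots 5, 46/5, 2/23, 1.
So there are 4 positive pivots.
Hence Q is positive definite.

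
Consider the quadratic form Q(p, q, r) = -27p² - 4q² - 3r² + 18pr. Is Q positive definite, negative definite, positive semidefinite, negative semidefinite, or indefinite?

negative semidefinite

Write A = [[-27, 0, 9], [0, -4, 0], [9, 0, -3]].
Symmetric row and column elimination reduces A to a congruent diagonal form with pivots -27, -4, 0.
That gives 2 negative, 1 zero pivots.
Hence Q is negative semidefinite.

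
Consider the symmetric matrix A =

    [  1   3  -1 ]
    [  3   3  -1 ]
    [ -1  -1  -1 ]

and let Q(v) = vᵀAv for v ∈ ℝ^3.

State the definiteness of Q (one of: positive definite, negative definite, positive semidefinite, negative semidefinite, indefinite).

indefinite

Symmetric row and column elimination reduces A to a congruent diagonal form with pivots 1, -6, -4/3.
So there are 1 positive, 2 negative pivots.
Hence Q is indefinite.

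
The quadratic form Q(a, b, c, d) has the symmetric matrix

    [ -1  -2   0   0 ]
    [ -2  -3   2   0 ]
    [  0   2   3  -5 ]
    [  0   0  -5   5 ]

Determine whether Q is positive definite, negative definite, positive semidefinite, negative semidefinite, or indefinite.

An LDLᵀ factorisation of A has diagonal entries -1, 1, -1, 30.
So there are 2 positive, 2 negative pivots.
Hence Q is indefinite.

indefinite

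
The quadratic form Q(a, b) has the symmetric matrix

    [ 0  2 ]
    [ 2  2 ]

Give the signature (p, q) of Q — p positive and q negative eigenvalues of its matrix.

By Sylvester's law of inertia any congruent diagonalization of A has 1 positive, 1 negative and 0 zero entries.

(1, 1)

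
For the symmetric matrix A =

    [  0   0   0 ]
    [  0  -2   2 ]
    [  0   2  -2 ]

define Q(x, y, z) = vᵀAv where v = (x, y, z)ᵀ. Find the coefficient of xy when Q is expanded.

0

The coefficient of xy is A[1,2] + A[2,1] = 2·0 = 0.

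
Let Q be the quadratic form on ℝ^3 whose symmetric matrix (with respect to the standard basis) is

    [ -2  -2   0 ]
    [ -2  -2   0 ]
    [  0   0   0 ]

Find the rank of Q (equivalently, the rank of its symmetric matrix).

Congruent diagonalization of A (simultaneous row and column reduction) yields pivots -2, 0, 0.
That gives 1 negative, 2 zero pivots.
The rank is the number of nonzero pivots: 1.

1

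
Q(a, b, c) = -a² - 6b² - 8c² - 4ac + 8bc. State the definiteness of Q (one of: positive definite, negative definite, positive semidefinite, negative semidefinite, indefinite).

negative definite

The associated matrix is A = [[-1, 0, -2], [0, -6, 4], [-2, 4, -8]].
An LDLᵀ factorisation of A has diagonal entries -1, -6, -4/3.
Counting signs: 3 negative.
Hence Q is negative definite.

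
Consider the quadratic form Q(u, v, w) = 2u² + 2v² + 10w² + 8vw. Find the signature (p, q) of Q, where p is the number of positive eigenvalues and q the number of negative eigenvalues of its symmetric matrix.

(3, 0)

The associated matrix is A = [[2, 0, 0], [0, 2, 4], [0, 4, 10]].
Congruent diagonalization of A (simultaneous row and column reduction) yields pivots 2, 2, 2.
So there are 3 positive pivots.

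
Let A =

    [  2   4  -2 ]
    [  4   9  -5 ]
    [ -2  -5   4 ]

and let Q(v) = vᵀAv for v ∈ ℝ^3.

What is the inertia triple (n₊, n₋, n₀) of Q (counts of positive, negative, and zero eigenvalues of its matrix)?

Congruent diagonalization of A (simultaneous row and column reduction) yields pivots 2, 1, 1.
That gives 3 positive pivots.

(3, 0, 0)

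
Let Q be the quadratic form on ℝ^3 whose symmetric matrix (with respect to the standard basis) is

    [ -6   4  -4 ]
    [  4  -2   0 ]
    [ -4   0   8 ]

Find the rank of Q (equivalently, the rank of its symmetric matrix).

2

Congruent diagonalization of A (simultaneous row and column reduction) yields pivots -6, 2/3, 0.
Counting signs: 1 positive, 1 negative, 1 zero.
The rank is the number of nonzero pivots: 2.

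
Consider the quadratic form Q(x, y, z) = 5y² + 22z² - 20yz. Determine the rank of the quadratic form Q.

2

Write A = [[0, 0, 0], [0, 5, -10], [0, -10, 22]].
Congruent diagonalization of A (simultaneous row and column reduction) yields pivots 0, 5, 2.
So there are 2 positive, 1 zero pivots.
The rank is the number of nonzero pivots: 2.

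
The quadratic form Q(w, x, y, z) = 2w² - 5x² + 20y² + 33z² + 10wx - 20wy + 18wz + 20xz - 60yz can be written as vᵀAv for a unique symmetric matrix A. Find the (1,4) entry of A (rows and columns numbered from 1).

9

The coefficient of w·z in Q is 18. For a symmetric A this equals A[1,4] + A[4,1] = 2·A[1,4].
So A[1,4] = 18/2 = 9.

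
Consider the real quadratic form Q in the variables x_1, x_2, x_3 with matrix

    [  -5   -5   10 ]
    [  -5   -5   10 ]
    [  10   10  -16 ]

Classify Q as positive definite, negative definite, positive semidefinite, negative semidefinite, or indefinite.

Applying the same elementary operations to the rows and columns of A produces a congruent diagonal matrix with entries -5, 0, 4.
That gives 1 positive, 1 negative, 1 zero pivots.
Hence Q is indefinite.

indefinite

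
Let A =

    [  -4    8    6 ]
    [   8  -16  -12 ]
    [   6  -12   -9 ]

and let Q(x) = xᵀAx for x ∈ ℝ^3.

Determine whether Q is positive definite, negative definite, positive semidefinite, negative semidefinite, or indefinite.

Congruent diagonalization of A (simultaneous row and column reduction) yields pivots -4, 0, 0.
That gives 1 negative, 2 zero pivots.
Hence Q is negative semidefinite.

negative semidefinite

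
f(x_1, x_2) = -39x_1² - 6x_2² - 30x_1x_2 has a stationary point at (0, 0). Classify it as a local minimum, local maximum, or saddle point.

The Hessian at the origin is H = [[-78, -30], [-30, -12]].
det H = -78·-12 − (-30)² = 36 > 0 and H[1,1] = -78 < 0, so H is negative definite.
Therefore the origin is a local maximum.

local maximum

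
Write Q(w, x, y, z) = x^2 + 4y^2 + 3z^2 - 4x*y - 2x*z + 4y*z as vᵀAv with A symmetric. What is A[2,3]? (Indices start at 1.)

-2

The coefficient of x·y in Q is -4. For a symmetric A this equals A[2,3] + A[3,2] = 2·A[2,3].
So A[2,3] = -4/2 = -2.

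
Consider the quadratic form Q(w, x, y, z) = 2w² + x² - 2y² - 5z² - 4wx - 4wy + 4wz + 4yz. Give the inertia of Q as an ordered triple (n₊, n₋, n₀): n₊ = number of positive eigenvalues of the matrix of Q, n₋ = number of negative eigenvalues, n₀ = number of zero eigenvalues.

(1, 2, 1)

The symmetric matrix is A = [[2, -2, -2, 2], [-2, 1, 0, 0], [-2, 0, -2, 2], [2, 0, 2, -5]].
Row-reducing A symmetrically gives the diagonal entries 2, -1, 0, -3.
That gives 1 positive, 2 negative, 1 zero pivots.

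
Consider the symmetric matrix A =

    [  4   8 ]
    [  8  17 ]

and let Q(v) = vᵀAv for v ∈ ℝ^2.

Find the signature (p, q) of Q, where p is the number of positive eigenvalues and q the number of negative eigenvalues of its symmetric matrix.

An LDLᵀ factorisation of A has diagonal entries 4, 1.
That gives 2 positive pivots.

(2, 0)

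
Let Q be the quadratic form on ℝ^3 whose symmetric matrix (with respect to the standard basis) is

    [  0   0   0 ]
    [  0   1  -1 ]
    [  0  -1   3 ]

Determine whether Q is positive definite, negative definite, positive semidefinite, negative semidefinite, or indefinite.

positive semidefinite

Applying the same elementary operations to the rows and columns of A produces a congruent diagonal matrix with entries 0, 1, 2.
Counting signs: 2 positive, 1 zero.
Hence Q is positive semidefinite.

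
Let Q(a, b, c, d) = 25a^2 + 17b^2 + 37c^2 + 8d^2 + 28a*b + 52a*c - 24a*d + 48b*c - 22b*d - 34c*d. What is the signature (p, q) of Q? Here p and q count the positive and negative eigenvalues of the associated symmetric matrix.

(4, 0)

Write A = [[25, 14, 26, -12], [14, 17, 24, -11], [26, 24, 37, -17], [-12, -11, -17, 8]].
Symmetric row and column elimination reduces A to a congruent diagonal form with pivots 25, 229/25, 53/229, 10/53.
That gives 4 positive pivots.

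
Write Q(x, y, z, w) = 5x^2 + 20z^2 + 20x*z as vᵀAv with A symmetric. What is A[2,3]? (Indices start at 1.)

0

The coefficient of y·z in Q is 0. For a symmetric A this equals A[2,3] + A[3,2] = 2·A[2,3].
So A[2,3] = 0/2 = 0.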